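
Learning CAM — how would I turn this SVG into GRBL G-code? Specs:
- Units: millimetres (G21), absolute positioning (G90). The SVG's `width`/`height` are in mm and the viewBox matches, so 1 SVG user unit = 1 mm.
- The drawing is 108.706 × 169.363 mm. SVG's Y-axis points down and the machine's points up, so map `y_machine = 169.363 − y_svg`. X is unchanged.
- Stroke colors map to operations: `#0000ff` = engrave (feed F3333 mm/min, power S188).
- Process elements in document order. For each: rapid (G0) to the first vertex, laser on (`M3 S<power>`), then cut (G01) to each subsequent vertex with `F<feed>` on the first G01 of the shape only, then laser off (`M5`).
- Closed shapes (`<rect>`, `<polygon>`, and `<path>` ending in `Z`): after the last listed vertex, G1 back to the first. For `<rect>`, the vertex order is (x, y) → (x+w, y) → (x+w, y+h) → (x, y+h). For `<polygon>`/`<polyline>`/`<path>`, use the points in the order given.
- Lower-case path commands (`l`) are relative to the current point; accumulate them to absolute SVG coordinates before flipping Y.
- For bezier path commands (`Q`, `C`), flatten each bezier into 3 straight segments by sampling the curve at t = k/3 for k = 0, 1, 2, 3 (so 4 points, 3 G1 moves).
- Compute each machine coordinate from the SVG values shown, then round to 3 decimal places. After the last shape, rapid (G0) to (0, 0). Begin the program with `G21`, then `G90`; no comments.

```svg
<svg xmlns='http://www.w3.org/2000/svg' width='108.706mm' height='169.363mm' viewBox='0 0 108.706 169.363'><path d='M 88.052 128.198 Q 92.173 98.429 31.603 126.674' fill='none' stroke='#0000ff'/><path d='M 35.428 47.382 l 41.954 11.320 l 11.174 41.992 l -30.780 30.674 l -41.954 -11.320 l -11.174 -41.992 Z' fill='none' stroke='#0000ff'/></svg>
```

viewBox `0 0 108.706 169.363` with mm width/height → 1 unit = 1 mm. Flip: y_m = 169.363 − y_svg.

**Shape 1** — `<path>` quadratic bezier, stroke `#0000ff` → engrave (S188, F3333). Control points (SVG): P0=(88.052,128.198), P1=(92.173,98.429), P2=(31.603,126.674); sampled at t=k/3. Machine vertices: (88.052,41.165) → (83.611,54.565) → (64.795,55.073) → (31.603,42.689). Open path.

**Shape 2** — `<path>` regular polygon, stroke `#0000ff` → engrave (S188, F3333). Machine vertices: (35.428,121.981) → (77.382,110.661) → (88.556,68.669) → (57.776,37.995) → (15.822,49.315) → (4.648,91.307) → (35.428,121.981). Closed: final G1 returns to the first vertex.

G21
G90
G0 X88.052 Y41.165
M3 S188
G01 X83.611 Y54.565 F3333
G01 X64.795 Y55.073
G01 X31.603 Y42.689
M5
G0 X35.428 Y121.981
M3 S188
G01 X77.382 Y110.661 F3333
G01 X88.556 Y68.669
G01 X57.776 Y37.995
G01 X15.822 Y49.315
G01 X4.648 Y91.307
G01 X35.428 Y121.981
M5
G0 X0.000 Y0.000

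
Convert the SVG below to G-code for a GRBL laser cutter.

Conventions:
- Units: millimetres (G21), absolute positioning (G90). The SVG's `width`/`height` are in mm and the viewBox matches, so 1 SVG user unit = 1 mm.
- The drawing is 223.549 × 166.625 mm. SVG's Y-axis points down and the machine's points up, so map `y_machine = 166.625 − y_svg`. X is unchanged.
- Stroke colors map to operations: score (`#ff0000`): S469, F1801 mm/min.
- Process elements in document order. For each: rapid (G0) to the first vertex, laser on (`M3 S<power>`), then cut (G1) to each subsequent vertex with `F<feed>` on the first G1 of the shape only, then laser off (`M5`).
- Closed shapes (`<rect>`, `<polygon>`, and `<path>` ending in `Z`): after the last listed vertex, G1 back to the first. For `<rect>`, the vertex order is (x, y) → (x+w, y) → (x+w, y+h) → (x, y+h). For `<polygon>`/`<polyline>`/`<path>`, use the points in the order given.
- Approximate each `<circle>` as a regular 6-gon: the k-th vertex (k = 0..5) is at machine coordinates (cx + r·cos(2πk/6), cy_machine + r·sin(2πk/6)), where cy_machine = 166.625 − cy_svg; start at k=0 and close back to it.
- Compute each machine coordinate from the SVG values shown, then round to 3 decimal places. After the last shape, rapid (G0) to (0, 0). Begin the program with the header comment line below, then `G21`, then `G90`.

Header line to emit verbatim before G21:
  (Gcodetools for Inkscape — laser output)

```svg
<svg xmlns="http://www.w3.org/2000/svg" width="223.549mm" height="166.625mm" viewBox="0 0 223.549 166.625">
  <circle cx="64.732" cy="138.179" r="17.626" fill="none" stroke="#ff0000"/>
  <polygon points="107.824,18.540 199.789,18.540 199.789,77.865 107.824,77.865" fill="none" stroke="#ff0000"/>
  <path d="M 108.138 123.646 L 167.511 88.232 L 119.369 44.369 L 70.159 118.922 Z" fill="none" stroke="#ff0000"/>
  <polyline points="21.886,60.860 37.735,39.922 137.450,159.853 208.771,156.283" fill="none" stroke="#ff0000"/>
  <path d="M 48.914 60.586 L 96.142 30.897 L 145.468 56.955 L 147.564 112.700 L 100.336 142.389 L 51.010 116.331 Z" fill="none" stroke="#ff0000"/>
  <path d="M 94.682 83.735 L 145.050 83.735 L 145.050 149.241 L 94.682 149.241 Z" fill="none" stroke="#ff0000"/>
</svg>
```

1 u = 1 mm; y_m = 166.625 − y.

[1] `<circle>` circle, #ff0000→score S469 F1801: (82.358,28.446) → (73.545,43.711) → (55.919,43.711) → (47.106,28.446) → (55.919,13.181) → (73.545,13.181) → (82.358,28.446) (closed)

[2] `<polygon>` rectangle, #ff0000→score S469 F1801: (107.824,148.085) → (199.789,148.085) → (199.789,88.760) → (107.824,88.760) → (107.824,148.085) (closed)

[3] `<path>` closed polygon, #ff0000→score S469 F1801: (108.138,42.979) → (167.511,78.393) → (119.369,122.256) → (70.159,47.703) → (108.138,42.979) (closed)

[4] `<polyline>` open polyline, #ff0000→score S469 F1801: (21.886,105.765) → (37.735,126.703) → (137.450,6.772) → (208.771,10.342)

[5] `<path>` regular polygon, #ff0000→score S469 F1801: (48.914,106.039) → (96.142,135.728) → (145.468,109.670) → (147.564,53.925) → (100.336,24.236) → (51.010,50.294) → (48.914,106.039) (closed)

[6] `<path>` rectangle, #ff0000→score S469 F1801: (94.682,82.890) → (145.050,82.890) → (145.050,17.384) → (94.682,17.384) → (94.682,82.890) (closed)

(Gcodetools for Inkscape — laser output)
G21
G90
G0 X82.358 Y28.446
M3 S469
G1 X73.545 Y43.711 F1801
G1 X55.919 Y43.711
G1 X47.106 Y28.446
G1 X55.919 Y13.181
G1 X73.545 Y13.181
G1 X82.358 Y28.446
M5
G0 X107.824 Y148.085
M3 S469
G1 X199.789 Y148.085 F1801
G1 X199.789 Y88.760
G1 X107.824 Y88.760
G1 X107.824 Y148.085
M5
G0 X108.138 Y42.979
M3 S469
G1 X167.511 Y78.393 F1801
G1 X119.369 Y122.256
G1 X70.159 Y47.703
G1 X108.138 Y42.979
M5
G0 X21.886 Y105.765
M3 S469
G1 X37.735 Y126.703 F1801
G1 X137.450 Y6.772
G1 X208.771 Y10.342
M5
G0 X48.914 Y106.039
M3 S469
G1 X96.142 Y135.728 F1801
G1 X145.468 Y109.670
G1 X147.564 Y53.925
G1 X100.336 Y24.236
G1 X51.010 Y50.294
G1 X48.914 Y106.039
M5
G0 X94.682 Y82.890
M3 S469
G1 X145.050 Y82.890 F1801
G1 X145.050 Y17.384
G1 X94.682 Y17.384
G1 X94.682 Y82.890
M5
G0 X0.000 Y0.000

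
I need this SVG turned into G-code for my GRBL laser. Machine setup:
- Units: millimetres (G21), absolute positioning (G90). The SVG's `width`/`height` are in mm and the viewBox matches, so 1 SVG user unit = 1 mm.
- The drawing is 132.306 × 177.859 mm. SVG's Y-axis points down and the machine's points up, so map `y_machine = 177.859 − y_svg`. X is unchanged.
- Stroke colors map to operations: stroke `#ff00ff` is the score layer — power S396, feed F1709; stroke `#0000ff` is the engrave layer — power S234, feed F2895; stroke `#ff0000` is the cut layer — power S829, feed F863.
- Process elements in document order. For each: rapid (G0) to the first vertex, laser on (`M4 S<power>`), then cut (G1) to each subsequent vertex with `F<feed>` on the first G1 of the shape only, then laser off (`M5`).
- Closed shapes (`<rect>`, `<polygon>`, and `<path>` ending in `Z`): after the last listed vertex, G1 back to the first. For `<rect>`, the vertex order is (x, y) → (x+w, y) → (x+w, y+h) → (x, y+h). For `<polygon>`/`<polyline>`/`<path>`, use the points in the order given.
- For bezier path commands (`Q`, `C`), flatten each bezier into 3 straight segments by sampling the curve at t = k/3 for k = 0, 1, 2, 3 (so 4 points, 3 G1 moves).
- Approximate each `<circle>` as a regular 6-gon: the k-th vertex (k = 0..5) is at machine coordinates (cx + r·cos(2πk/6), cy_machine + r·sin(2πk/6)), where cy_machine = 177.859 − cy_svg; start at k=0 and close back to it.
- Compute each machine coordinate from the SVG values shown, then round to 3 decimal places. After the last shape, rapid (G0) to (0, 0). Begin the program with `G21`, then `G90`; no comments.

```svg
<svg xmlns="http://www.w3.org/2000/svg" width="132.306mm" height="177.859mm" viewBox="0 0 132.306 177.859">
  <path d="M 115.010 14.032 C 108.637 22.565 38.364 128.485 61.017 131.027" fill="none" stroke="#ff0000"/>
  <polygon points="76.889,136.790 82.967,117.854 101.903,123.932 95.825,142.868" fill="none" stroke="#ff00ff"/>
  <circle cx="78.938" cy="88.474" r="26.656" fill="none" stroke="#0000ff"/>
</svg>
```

G21
G90
G0 X115.010 Y163.827
M4 S829
G1 X93.145 Y130.267 F863
G1 X63.531 Y76.398
G1 X61.017 Y46.832
M5
G0 X76.889 Y41.069
M4 S396
G1 X82.967 Y60.005 F1709
G1 X101.903 Y53.927
G1 X95.825 Y34.991
G1 X76.889 Y41.069
M5
G0 X105.594 Y89.385
M4 S234
G1 X92.266 Y112.470 F2895
G1 X65.610 Y112.470
G1 X52.282 Y89.385
G1 X65.610 Y66.300
G1 X92.266 Y66.300
G1 X105.594 Y89.385
M5
G0 X0.000 Y0.000

viewBox `0 0 132.306 177.859` with mm width/height → 1 unit = 1 mm. Flip: y_m = 177.859 − y_svg.

**Shape 1** — `<path>` cubic bezier, stroke `#ff0000` → cut (S829, F863). Control points (SVG): P0=(115.010,14.032), P1=(108.637,22.565), P2=(38.364,128.485), P3=(61.017,131.027); sampled at t=k/3. Machine vertices: (115.010,163.827) → (93.145,130.267) → (63.531,76.398) → (61.017,46.832). Open path.

**Shape 2** — `<polygon>` regular polygon, stroke `#ff00ff` → score (S396, F1709). Machine vertices: (76.889,41.069) → (82.967,60.005) → (101.903,53.927) → (95.825,34.991) → (76.889,41.069). Closed: final G1 returns to the first vertex.

**Shape 3** — `<circle>` circle, stroke `#0000ff` → engrave (S234, F2895). Machine vertices: (105.594,89.385) → (92.266,112.470) → (65.610,112.470) → (52.282,89.385) → (65.610,66.300) → (92.266,66.300) → (105.594,89.385). Closed: final G1 returns to the first vertex.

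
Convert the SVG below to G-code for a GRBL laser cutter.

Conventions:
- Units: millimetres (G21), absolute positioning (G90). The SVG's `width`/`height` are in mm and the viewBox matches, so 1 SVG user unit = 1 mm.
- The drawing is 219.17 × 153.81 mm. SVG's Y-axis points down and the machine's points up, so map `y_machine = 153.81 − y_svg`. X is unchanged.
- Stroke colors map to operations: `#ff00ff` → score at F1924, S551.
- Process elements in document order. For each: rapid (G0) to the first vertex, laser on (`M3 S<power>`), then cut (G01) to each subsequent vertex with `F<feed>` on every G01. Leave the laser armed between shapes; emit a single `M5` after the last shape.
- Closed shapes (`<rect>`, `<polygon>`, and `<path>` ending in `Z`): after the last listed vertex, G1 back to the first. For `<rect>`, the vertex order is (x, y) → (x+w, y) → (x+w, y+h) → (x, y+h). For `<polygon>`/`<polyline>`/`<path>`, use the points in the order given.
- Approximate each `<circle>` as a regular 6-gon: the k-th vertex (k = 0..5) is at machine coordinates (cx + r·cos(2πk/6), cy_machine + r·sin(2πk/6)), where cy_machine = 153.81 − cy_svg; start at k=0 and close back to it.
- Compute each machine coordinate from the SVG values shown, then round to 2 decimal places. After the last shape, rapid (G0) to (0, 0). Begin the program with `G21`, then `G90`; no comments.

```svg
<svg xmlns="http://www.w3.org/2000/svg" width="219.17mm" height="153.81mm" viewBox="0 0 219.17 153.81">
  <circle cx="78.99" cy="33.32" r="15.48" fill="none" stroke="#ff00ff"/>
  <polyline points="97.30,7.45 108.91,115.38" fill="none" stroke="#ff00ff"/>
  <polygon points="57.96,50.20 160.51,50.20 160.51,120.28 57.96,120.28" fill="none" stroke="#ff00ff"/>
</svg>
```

G21
G90
G0 X94.47 Y120.49
M3 S551
G01 X86.73 Y133.90 F1924
G01 X71.25 Y133.90 F1924
G01 X63.51 Y120.49 F1924
G01 X71.25 Y107.08 F1924
G01 X86.73 Y107.08 F1924
G01 X94.47 Y120.49 F1924
G0 X97.30 Y146.36
M3 S551
G01 X108.91 Y38.43 F1924
G0 X57.96 Y103.61
M3 S551
G01 X160.51 Y103.61 F1924
G01 X160.51 Y33.53 F1924
G01 X57.96 Y33.53 F1924
G01 X57.96 Y103.61 F1924
M5
G0 X0.00 Y0.00

Since the viewBox matches the mm dimensions, user units are millimetres directly. The only transform is the Y-flip y_m = 153.81 − y_svg.

Shape 1 is a circle drawn with `<circle>`. Its stroke #ff00ff means score at S551, F1924. After flipping Y the toolpath is (94.47,120.49) → (86.73,133.90) → (71.25,133.90) → (63.51,120.49) → (71.25,107.08) → (86.73,107.08) → (94.47,120.49), returning to the start.

Shape 2 is a line segment drawn with `<polyline>`. Its stroke #ff00ff means score at S551, F1924. After flipping Y the toolpath is (97.30,146.36) → (108.91,38.43).

Shape 3 is a rectangle drawn with `<polygon>`. Its stroke #ff00ff means score at S551, F1924. After flipping Y the toolpath is (57.96,103.61) → (160.51,103.61) → (160.51,33.53) → (57.96,33.53) → (57.96,103.61), returning to the start.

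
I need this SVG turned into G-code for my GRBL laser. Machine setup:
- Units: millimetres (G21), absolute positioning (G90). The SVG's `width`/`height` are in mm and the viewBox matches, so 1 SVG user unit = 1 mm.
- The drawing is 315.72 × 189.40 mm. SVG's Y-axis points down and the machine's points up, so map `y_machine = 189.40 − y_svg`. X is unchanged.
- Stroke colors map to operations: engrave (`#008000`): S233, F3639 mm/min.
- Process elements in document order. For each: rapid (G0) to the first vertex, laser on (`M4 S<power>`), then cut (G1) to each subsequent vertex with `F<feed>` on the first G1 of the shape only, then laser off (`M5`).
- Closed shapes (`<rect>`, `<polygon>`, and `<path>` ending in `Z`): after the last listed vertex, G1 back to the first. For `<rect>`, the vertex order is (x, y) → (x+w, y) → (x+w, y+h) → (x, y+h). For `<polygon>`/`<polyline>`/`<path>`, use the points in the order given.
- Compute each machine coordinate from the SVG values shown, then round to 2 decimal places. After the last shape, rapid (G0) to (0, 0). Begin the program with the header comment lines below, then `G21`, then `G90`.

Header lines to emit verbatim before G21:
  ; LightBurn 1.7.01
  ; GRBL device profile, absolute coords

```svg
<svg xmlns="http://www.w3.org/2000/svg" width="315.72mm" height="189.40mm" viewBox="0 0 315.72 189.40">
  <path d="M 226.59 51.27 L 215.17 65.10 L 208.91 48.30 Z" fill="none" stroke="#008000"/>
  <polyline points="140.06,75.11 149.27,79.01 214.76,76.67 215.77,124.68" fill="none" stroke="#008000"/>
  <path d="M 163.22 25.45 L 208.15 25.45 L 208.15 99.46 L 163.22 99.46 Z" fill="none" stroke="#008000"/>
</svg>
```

1 u = 1 mm; y_m = 189.40 − y.

[1] `<path>` regular polygon, #008000→engrave S233 F3639: (226.59,138.13) → (215.17,124.30) → (208.91,141.10) → (226.59,138.13) (closed)

[2] `<polyline>` open polyline, #008000→engrave S233 F3639: (140.06,114.29) → (149.27,110.39) → (214.76,112.73) → (215.77,64.72)

[3] `<path>` rectangle, #008000→engrave S233 F3639: (163.22,163.95) → (208.15,163.95) → (208.15,89.94) → (163.22,89.94) → (163.22,163.95) (closed)

; LightBurn 1.7.01
; GRBL device profile, absolute coords
G21
G90
G0 X226.59 Y138.13
M4 S233
G1 X215.17 Y124.30 F3639
G1 X208.91 Y141.10
G1 X226.59 Y138.13
M5
G0 X140.06 Y114.29
M4 S233
G1 X149.27 Y110.39 F3639
G1 X214.76 Y112.73
G1 X215.77 Y64.72
M5
G0 X163.22 Y163.95
M4 S233
G1 X208.15 Y163.95 F3639
G1 X208.15 Y89.94
G1 X163.22 Y89.94
G1 X163.22 Y163.95
M5
G0 X0.00 Y0.00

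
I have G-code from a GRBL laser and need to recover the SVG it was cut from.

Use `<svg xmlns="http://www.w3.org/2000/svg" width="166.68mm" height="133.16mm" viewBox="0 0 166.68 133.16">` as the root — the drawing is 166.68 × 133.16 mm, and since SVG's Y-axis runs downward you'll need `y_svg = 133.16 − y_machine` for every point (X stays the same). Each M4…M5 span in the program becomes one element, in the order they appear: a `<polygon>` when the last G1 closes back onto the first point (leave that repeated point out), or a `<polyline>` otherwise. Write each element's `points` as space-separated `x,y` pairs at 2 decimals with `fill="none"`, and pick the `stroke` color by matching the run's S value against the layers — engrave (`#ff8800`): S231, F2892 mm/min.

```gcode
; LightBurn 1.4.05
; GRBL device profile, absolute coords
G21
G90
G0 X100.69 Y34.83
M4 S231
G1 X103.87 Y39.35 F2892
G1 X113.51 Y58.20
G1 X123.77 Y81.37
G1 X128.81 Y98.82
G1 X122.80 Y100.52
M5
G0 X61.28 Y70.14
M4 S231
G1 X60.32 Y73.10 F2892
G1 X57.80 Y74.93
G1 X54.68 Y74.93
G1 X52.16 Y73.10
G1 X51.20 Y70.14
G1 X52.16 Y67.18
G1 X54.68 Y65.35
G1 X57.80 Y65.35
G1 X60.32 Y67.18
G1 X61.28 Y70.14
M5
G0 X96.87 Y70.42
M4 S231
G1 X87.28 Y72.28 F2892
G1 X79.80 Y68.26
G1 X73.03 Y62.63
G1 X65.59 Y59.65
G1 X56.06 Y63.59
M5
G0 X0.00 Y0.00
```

y_svg = 133.16 − y_m. Every run uses S231, so all elements get stroke `#ff8800` (engrave).

[1] open run; points: 100.69,98.33 103.87,93.81 113.51,74.96 123.77,51.79 128.81,34.34 122.80,32.64

[2] closed run; points: 61.28,63.02 60.32,60.06 57.80,58.23 54.68,58.23 52.16,60.06 51.20,63.02 52.16,65.98 54.68,67.81 57.80,67.81 60.32,65.98

[3] open run; points: 96.87,62.74 87.28,60.88 79.80,64.90 73.03,70.53 65.59,73.51 56.06,69.57

<svg xmlns="http://www.w3.org/2000/svg" width="166.68mm" height="133.16mm" viewBox="0 0 166.68 133.16">
  <polyline points="100.69,98.33 103.87,93.81 113.51,74.96 123.77,51.79 128.81,34.34 122.80,32.64" fill="none" stroke="#ff8800"/>
  <polygon points="61.28,63.02 60.32,60.06 57.80,58.23 54.68,58.23 52.16,60.06 51.20,63.02 52.16,65.98 54.68,67.81 57.80,67.81 60.32,65.98" fill="none" stroke="#ff8800"/>
  <polyline points="96.87,62.74 87.28,60.88 79.80,64.90 73.03,70.53 65.59,73.51 56.06,69.57" fill="none" stroke="#ff8800"/>
</svg>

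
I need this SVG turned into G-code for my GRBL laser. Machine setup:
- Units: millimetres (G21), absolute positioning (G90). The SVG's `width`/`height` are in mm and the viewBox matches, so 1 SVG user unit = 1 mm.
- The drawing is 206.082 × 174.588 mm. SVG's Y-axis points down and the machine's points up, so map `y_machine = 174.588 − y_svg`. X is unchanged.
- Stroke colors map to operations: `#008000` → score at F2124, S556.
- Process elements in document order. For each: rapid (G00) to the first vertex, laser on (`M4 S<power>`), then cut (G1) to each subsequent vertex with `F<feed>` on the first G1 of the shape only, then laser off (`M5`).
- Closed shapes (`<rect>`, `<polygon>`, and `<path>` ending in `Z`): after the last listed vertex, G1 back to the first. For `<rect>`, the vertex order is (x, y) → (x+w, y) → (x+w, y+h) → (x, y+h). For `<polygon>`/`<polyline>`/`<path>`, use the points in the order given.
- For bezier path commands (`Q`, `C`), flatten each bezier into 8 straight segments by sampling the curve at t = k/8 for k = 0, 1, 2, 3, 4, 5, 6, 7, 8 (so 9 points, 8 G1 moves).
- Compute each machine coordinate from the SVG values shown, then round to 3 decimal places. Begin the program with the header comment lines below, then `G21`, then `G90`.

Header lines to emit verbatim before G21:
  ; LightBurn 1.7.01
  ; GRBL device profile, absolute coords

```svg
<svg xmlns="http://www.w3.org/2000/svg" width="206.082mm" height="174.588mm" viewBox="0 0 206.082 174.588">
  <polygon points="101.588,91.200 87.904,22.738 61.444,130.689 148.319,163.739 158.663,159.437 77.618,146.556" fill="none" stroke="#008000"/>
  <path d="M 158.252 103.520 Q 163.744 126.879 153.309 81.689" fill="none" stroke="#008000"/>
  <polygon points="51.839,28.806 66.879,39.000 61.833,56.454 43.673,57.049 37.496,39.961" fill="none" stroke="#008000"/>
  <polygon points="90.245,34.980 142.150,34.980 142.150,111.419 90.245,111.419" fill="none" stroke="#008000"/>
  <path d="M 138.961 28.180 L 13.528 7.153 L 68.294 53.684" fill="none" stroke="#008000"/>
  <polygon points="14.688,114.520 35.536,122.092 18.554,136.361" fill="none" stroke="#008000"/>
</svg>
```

viewBox `0 0 206.082 174.588` with mm width/height → 1 unit = 1 mm. Flip: y_m = 174.588 − y_svg.

**Shape 1** — `<polygon>` closed polygon, stroke `#008000` → score (S556, F2124). Machine vertices: (101.588,83.388) → (87.904,151.850) → (61.444,43.899) → (148.319,10.849) → (158.663,15.151) → (77.618,28.032) → (101.588,83.388). Closed: final G1 returns to the first vertex.

**Shape 2** — `<path>` quadratic bezier, stroke `#008000` → score (S556, F2124). Control points (SVG): P0=(158.252,103.520), P1=(163.744,126.879), P2=(153.309,81.689); sampled at t=k/8. Machine vertices: (158.252,71.068) → (159.376,66.299) → (160.003,63.673) → (160.131,63.188) → (159.762,64.846) → (158.896,68.646) → (157.531,74.588) → (155.669,82.673) → (153.309,92.899). Open path.

**Shape 3** — `<polygon>` regular polygon, stroke `#008000` → score (S556, F2124). Machine vertices: (51.839,145.782) → (66.879,135.588) → (61.833,118.134) → (43.673,117.539) → (37.496,134.627) → (51.839,145.782). Closed: final G1 returns to the first vertex.

**Shape 4** — `<polygon>` rectangle, stroke `#008000` → score (S556, F2124). Machine vertices: (90.245,139.608) → (142.150,139.608) → (142.150,63.169) → (90.245,63.169) → (90.245,139.608). Closed: final G1 returns to the first vertex.

**Shape 5** — `<path>` open polyline, stroke `#008000` → score (S556, F2124). Machine vertices: (138.961,146.408) → (13.528,167.435) → (68.294,120.904). Open path.

**Shape 6** — `<polygon>` regular polygon, stroke `#008000` → score (S556, F2124). Machine vertices: (14.688,60.068) → (35.536,52.496) → (18.554,38.227) → (14.688,60.068). Closed: final G1 returns to the first vertex.

; LightBurn 1.7.01
; GRBL device profile, absolute coords
G21
G90
G00 X101.588 Y83.388
M4 S556
G1 X87.904 Y151.850 F2124
G1 X61.444 Y43.899
G1 X148.319 Y10.849
G1 X158.663 Y15.151
G1 X77.618 Y28.032
G1 X101.588 Y83.388
M5
G00 X158.252 Y71.068
M4 S556
G1 X159.376 Y66.299 F2124
G1 X160.003 Y63.673
G1 X160.131 Y63.188
G1 X159.762 Y64.846
G1 X158.896 Y68.646
G1 X157.531 Y74.588
G1 X155.669 Y82.673
G1 X153.309 Y92.899
M5
G00 X51.839 Y145.782
M4 S556
G1 X66.879 Y135.588 F2124
G1 X61.833 Y118.134
G1 X43.673 Y117.539
G1 X37.496 Y134.627
G1 X51.839 Y145.782
M5
G00 X90.245 Y139.608
M4 S556
G1 X142.150 Y139.608 F2124
G1 X142.150 Y63.169
G1 X90.245 Y63.169
G1 X90.245 Y139.608
M5
G00 X138.961 Y146.408
M4 S556
G1 X13.528 Y167.435 F2124
G1 X68.294 Y120.904
M5
G00 X14.688 Y60.068
M4 S556
G1 X35.536 Y52.496 F2124
G1 X18.554 Y38.227
G1 X14.688 Y60.068
M5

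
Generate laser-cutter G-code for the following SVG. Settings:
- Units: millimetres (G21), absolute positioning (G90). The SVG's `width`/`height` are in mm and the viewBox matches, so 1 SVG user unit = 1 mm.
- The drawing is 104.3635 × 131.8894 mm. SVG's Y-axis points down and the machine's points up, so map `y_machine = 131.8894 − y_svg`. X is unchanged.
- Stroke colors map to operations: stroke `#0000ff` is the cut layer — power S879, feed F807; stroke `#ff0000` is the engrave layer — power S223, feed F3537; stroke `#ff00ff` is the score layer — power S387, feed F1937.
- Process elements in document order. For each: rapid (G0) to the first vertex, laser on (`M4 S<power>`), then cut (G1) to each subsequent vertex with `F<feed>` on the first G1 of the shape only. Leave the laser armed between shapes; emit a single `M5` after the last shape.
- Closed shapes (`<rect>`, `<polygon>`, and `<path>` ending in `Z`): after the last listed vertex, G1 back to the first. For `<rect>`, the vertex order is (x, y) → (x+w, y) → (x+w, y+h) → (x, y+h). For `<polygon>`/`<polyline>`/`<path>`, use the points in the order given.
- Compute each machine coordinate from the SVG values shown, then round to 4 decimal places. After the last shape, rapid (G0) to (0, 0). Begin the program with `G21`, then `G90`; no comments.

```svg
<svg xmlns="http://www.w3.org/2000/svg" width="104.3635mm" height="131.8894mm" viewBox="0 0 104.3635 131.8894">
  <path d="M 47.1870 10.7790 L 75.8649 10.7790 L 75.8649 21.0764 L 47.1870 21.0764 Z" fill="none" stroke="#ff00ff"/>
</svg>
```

G21
G90
G0 X47.1870 Y121.1104
M4 S387
G1 X75.8649 Y121.1104 F1937
G1 X75.8649 Y110.8130
G1 X47.1870 Y110.8130
G1 X47.1870 Y121.1104
M5
G0 X0.0000 Y0.0000

Since the viewBox matches the mm dimensions, user units are millimetres directly. The only transform is the Y-flip y_m = 131.8894 − y_svg.

Shape 1 is a rectangle drawn with `<path>`. Its stroke #ff00ff means score at S387, F1937. After flipping Y the toolpath is (47.1870,121.1104) → (75.8649,121.1104) → (75.8649,110.8130) → (47.1870,110.8130) → (47.1870,121.1104), returning to the start.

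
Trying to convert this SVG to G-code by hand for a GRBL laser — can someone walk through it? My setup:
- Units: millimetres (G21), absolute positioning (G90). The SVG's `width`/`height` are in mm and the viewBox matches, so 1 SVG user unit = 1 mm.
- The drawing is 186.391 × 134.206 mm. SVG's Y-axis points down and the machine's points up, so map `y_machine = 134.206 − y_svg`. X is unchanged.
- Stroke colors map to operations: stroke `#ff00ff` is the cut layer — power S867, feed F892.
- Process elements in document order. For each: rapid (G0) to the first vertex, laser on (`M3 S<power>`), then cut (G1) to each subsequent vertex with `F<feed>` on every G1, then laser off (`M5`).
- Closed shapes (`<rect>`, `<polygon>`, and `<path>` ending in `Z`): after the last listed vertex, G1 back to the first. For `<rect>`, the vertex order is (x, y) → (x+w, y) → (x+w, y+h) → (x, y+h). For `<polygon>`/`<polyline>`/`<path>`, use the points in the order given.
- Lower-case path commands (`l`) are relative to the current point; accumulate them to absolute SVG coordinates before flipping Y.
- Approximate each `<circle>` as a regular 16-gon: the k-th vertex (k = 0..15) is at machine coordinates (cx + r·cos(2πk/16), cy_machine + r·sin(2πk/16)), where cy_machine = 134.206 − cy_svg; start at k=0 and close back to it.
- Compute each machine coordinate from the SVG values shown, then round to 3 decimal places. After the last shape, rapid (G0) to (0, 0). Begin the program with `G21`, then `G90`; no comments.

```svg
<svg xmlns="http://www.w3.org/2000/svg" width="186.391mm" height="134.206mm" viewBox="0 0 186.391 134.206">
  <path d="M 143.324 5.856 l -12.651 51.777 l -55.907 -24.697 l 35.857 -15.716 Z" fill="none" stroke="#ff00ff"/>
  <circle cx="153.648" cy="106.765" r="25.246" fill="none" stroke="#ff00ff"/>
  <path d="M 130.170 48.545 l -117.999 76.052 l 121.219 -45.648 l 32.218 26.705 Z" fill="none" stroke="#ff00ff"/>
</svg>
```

G21
G90
G0 X143.324 Y128.350
M3 S867
G1 X130.673 Y76.573 F892
G1 X74.766 Y101.270 F892
G1 X110.623 Y116.986 F892
G1 X143.324 Y128.350 F892
M5
G0 X178.894 Y27.441
M3 S867
G1 X176.972 Y37.102 F892
G1 X171.500 Y45.293 F892
G1 X163.309 Y50.765 F892
G1 X153.648 Y52.687 F892
G1 X143.987 Y50.765 F892
G1 X135.796 Y45.293 F892
G1 X130.324 Y37.102 F892
G1 X128.402 Y27.441 F892
G1 X130.324 Y17.780 F892
G1 X135.796 Y9.589 F892
G1 X143.987 Y4.117 F892
G1 X153.648 Y2.195 F892
G1 X163.309 Y4.117 F892
G1 X171.500 Y9.589 F892
G1 X176.972 Y17.780 F892
G1 X178.894 Y27.441 F892
M5
G0 X130.170 Y85.661
M3 S867
G1 X12.171 Y9.609 F892
G1 X133.390 Y55.257 F892
G1 X165.608 Y28.552 F892
G1 X130.170 Y85.661 F892
M5
G0 X0.000 Y0.000

Since the viewBox matches the mm dimensions, user units are millimetres directly. The only transform is the Y-flip y_m = 134.206 − y_svg.

Shape 1 is a closed polygon drawn with `<path>`. Its stroke #ff00ff means cut at S867, F892. After flipping Y the toolpath is (143.324,128.350) → (130.673,76.573) → (74.766,101.270) → (110.623,116.986) → (143.324,128.350), returning to the start.

Shape 2 is a circle drawn with `<circle>`. Its stroke #ff00ff means cut at S867, F892. After flipping Y the toolpath is (178.894,27.441) → (176.972,37.102) → (171.500,45.293) → (163.309,50.765) → (153.648,52.687) → (143.987,50.765) → (135.796,45.293) → (130.324,37.102) → (128.402,27.441) → (130.324,17.780) → (135.796,9.589) → (143.987,4.117) → (153.648,2.195) → (163.309,4.117) → (171.500,9.589) → (176.972,17.780) → (178.894,27.441), returning to the start.

Shape 3 is a closed polygon drawn with `<path>`. Its stroke #ff00ff means cut at S867, F892. After flipping Y the toolpath is (130.170,85.661) → (12.171,9.609) → (133.390,55.257) → (165.608,28.552) → (130.170,85.661), returning to the start.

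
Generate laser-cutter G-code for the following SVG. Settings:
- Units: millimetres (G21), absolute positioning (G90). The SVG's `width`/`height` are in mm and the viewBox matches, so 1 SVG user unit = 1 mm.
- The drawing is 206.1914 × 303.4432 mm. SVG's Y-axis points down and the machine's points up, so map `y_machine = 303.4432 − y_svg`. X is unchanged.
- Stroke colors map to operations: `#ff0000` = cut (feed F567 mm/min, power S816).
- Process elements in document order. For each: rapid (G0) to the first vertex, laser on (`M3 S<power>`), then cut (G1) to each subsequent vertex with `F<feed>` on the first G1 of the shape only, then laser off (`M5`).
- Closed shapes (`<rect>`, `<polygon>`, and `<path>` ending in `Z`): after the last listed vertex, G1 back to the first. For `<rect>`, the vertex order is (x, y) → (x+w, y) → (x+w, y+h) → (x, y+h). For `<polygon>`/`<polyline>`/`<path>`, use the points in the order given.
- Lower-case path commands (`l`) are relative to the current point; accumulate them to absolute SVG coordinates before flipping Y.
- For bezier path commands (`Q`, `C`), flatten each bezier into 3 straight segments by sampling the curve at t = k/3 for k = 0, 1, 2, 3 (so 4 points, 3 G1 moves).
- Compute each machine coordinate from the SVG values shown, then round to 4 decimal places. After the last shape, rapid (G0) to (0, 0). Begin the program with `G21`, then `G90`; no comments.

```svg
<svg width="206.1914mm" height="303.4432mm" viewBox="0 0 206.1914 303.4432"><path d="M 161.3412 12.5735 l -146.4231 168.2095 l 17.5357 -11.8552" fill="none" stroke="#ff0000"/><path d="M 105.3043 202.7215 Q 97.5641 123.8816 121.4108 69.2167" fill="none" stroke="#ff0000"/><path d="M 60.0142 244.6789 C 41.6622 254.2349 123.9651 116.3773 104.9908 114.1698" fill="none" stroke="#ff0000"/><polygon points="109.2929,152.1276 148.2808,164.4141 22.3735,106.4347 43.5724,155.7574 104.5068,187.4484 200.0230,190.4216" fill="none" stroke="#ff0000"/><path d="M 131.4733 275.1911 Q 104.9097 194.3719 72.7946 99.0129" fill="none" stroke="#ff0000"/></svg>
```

Since the viewBox matches the mm dimensions, user units are millimetres directly. The only transform is the Y-flip y_m = 303.4432 − y_svg.

Shape 1 is a open polyline drawn with `<path>`. Its stroke #ff0000 means cut at S816, F567. After flipping Y the toolpath is (161.3412,290.8697) → (14.9181,122.6602) → (32.4538,134.5154).

Shape 2 is a quadratic bezier drawn with `<path>`. Its stroke #ff0000 means cut at S816, F567. After flipping Y the toolpath is (105.3043,100.7217) → (103.6538,150.5955) → (109.0227,195.0971) → (121.4108,234.2265).

Shape 3 is a cubic bezier drawn with `<path>`. Its stroke #ff0000 means cut at S816, F567. After flipping Y the toolpath is (60.0142,58.7643) → (67.7349,87.8623) → (97.6850,152.3330) → (104.9908,189.2734).

Shape 4 is a closed polygon drawn with `<polygon>`. Its stroke #ff0000 means cut at S816, F567. After flipping Y the toolpath is (109.2929,151.3156) → (148.2808,139.0291) → (22.3735,197.0085) → (43.5724,147.6858) → (104.5068,115.9948) → (200.0230,113.0216) → (109.2929,151.3156), returning to the start.

Shape 5 is a quadratic bezier drawn with `<path>`. Its stroke #ff0000 means cut at S816, F567. After flipping Y the toolpath is (131.4733,28.2521) → (113.1474,83.7471) → (93.5878,142.4732) → (72.7946,204.4303).

G21
G90
G0 X161.3412 Y290.8697
M3 S816
G1 X14.9181 Y122.6602 F567
G1 X32.4538 Y134.5154
M5
G0 X105.3043 Y100.7217
M3 S816
G1 X103.6538 Y150.5955 F567
G1 X109.0227 Y195.0971
G1 X121.4108 Y234.2265
M5
G0 X60.0142 Y58.7643
M3 S816
G1 X67.7349 Y87.8623 F567
G1 X97.6850 Y152.3330
G1 X104.9908 Y189.2734
M5
G0 X109.2929 Y151.3156
M3 S816
G1 X148.2808 Y139.0291 F567
G1 X22.3735 Y197.0085
G1 X43.5724 Y147.6858
G1 X104.5068 Y115.9948
G1 X200.0230 Y113.0216
G1 X109.2929 Y151.3156
M5
G0 X131.4733 Y28.2521
M3 S816
G1 X113.1474 Y83.7471 F567
G1 X93.5878 Y142.4732
G1 X72.7946 Y204.4303
M5
G0 X0.0000 Y0.0000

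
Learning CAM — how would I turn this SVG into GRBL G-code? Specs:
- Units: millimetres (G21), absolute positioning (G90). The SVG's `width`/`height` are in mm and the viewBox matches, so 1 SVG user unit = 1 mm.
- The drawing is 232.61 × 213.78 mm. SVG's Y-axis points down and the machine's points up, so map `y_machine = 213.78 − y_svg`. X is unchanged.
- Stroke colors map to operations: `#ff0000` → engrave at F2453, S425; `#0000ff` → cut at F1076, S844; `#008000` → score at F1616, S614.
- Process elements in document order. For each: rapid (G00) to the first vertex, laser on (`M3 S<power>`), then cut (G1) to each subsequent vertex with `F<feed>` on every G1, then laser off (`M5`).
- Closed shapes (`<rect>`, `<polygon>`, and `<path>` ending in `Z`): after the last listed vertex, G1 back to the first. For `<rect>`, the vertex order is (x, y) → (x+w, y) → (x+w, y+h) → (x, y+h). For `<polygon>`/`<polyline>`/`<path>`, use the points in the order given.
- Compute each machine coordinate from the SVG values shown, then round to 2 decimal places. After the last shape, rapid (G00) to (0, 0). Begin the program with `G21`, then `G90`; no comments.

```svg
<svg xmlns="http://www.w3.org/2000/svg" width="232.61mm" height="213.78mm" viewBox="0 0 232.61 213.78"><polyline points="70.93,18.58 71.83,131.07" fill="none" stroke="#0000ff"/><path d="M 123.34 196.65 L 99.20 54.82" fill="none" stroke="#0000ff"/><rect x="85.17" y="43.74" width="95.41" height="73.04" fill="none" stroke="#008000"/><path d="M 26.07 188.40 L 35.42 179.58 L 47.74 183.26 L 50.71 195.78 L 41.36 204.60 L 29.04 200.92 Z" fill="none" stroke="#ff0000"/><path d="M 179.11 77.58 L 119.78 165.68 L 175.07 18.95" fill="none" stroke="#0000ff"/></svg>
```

G21
G90
G00 X70.93 Y195.20
M3 S844
G1 X71.83 Y82.71 F1076
M5
G00 X123.34 Y17.13
M3 S844
G1 X99.20 Y158.96 F1076
M5
G00 X85.17 Y170.04
M3 S614
G1 X180.58 Y170.04 F1616
G1 X180.58 Y97.00 F1616
G1 X85.17 Y97.00 F1616
G1 X85.17 Y170.04 F1616
M5
G00 X26.07 Y25.38
M3 S425
G1 X35.42 Y34.20 F2453
G1 X47.74 Y30.52 F2453
G1 X50.71 Y18.00 F2453
G1 X41.36 Y9.18 F2453
G1 X29.04 Y12.86 F2453
G1 X26.07 Y25.38 F2453
M5
G00 X179.11 Y136.20
M3 S844
G1 X119.78 Y48.10 F1076
G1 X175.07 Y194.83 F1076
M5
G00 X0.00 Y0.00

Since the viewBox matches the mm dimensions, user units are millimetres directly. The only transform is the Y-flip y_m = 213.78 − y_svg.

Shape 1 is a line segment drawn with `<polyline>`. Its stroke #0000ff means cut at S844, F1076. After flipping Y the toolpath is (70.93,195.20) → (71.83,82.71).

Shape 2 is a line segment drawn with `<path>`. Its stroke #0000ff means cut at S844, F1076. After flipping Y the toolpath is (123.34,17.13) → (99.20,158.96).

Shape 3 is a rectangle drawn with `<rect>`. Its stroke #008000 means score at S614, F1616. After flipping Y the toolpath is (85.17,170.04) → (180.58,170.04) → (180.58,97.00) → (85.17,97.00) → (85.17,170.04), returning to the start.

Shape 4 is a regular polygon drawn with `<path>`. Its stroke #ff0000 means engrave at S425, F2453. After flipping Y the toolpath is (26.07,25.38) → (35.42,34.20) → (47.74,30.52) → (50.71,18.00) → (41.36,9.18) → (29.04,12.86) → (26.07,25.38), returning to the start.

Shape 5 is a open polyline drawn with `<path>`. Its stroke #0000ff means cut at S844, F1076. After flipping Y the toolpath is (179.11,136.20) → (119.78,48.10) → (175.07,194.83).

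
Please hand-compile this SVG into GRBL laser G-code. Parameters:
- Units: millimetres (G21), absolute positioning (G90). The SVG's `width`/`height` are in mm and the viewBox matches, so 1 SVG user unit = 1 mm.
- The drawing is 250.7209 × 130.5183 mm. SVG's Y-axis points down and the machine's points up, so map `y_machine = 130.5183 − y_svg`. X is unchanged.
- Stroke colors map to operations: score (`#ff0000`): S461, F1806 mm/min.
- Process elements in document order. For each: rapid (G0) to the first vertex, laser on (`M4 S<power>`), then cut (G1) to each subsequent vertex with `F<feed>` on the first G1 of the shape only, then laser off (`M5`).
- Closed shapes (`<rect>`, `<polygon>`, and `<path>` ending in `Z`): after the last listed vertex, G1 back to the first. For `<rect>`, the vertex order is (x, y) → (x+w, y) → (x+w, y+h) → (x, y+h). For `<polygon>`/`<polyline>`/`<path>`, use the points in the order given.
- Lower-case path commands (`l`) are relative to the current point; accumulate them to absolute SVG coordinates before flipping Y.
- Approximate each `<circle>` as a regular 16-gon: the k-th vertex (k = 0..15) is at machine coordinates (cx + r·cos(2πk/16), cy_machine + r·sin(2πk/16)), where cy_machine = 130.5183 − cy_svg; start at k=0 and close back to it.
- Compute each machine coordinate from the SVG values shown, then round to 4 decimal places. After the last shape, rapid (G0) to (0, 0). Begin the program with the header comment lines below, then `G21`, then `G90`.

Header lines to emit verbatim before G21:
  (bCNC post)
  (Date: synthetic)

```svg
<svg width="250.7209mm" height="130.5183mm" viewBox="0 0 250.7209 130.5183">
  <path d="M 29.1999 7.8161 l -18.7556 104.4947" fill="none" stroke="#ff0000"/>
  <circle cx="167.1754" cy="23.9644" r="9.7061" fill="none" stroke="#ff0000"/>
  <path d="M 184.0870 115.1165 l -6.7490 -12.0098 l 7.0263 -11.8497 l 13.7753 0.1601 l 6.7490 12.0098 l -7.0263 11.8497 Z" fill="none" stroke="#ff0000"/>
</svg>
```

Since the viewBox matches the mm dimensions, user units are millimetres directly. The only transform is the Y-flip y_m = 130.5183 − y_svg.

Shape 1 is a line segment drawn with `<path>`. Its stroke #ff0000 means score at S461, F1806. After flipping Y the toolpath is (29.1999,122.7022) → (10.4443,18.2075).

Shape 2 is a circle drawn with `<circle>`. Its stroke #ff0000 means score at S461, F1806. After flipping Y the toolpath is (176.8815,106.5539) → (176.1427,110.2683) → (174.0386,113.4171) → (170.8898,115.5212) → (167.1754,116.2600) → (163.4610,115.5212) → (160.3122,113.4171) → (158.2081,110.2683) → (157.4693,106.5539) → (158.2081,102.8395) → (160.3122,99.6907) → (163.4610,97.5866) → (167.1754,96.8478) → (170.8898,97.5866) → (174.0386,99.6907) → (176.1427,102.8395) → (176.8815,106.5539), returning to the start.

Shape 3 is a regular polygon drawn with `<path>`. Its stroke #ff0000 means score at S461, F1806. After flipping Y the toolpath is (184.0870,15.4018) → (177.3380,27.4116) → (184.3643,39.2613) → (198.1396,39.1012) → (204.8886,27.0914) → (197.8623,15.2417) → (184.0870,15.4018), returning to the start.

(bCNC post)
(Date: synthetic)
G21
G90
G0 X29.1999 Y122.7022
M4 S461
G1 X10.4443 Y18.2075 F1806
M5
G0 X176.8815 Y106.5539
M4 S461
G1 X176.1427 Y110.2683 F1806
G1 X174.0386 Y113.4171
G1 X170.8898 Y115.5212
G1 X167.1754 Y116.2600
G1 X163.4610 Y115.5212
G1 X160.3122 Y113.4171
G1 X158.2081 Y110.2683
G1 X157.4693 Y106.5539
G1 X158.2081 Y102.8395
G1 X160.3122 Y99.6907
G1 X163.4610 Y97.5866
G1 X167.1754 Y96.8478
G1 X170.8898 Y97.5866
G1 X174.0386 Y99.6907
G1 X176.1427 Y102.8395
G1 X176.8815 Y106.5539
M5
G0 X184.0870 Y15.4018
M4 S461
G1 X177.3380 Y27.4116 F1806
G1 X184.3643 Y39.2613
G1 X198.1396 Y39.1012
G1 X204.8886 Y27.0914
G1 X197.8623 Y15.2417
G1 X184.0870 Y15.4018
M5
G0 X0.0000 Y0.0000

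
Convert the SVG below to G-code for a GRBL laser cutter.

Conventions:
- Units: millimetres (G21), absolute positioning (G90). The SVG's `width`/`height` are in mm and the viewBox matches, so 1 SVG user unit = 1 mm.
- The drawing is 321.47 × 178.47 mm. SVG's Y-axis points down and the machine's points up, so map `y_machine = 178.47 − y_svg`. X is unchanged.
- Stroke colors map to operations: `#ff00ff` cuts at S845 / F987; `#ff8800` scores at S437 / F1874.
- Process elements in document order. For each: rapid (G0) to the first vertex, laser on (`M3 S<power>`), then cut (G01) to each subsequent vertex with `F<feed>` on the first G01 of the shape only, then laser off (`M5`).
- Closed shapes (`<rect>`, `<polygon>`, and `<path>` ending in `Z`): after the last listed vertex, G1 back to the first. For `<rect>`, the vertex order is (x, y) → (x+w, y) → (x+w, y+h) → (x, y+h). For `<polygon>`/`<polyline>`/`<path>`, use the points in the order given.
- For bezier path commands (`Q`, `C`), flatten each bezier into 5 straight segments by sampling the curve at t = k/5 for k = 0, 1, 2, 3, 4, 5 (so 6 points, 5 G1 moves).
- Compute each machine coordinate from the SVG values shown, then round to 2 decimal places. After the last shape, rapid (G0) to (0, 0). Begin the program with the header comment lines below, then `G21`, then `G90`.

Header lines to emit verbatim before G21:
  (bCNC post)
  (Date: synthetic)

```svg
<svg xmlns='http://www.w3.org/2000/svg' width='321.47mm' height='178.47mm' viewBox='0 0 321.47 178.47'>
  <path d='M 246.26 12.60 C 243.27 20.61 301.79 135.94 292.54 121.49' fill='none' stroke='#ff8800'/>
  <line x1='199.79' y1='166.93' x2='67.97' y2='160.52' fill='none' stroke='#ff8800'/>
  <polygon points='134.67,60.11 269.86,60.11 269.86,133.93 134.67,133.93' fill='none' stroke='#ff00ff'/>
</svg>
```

(bCNC post)
(Date: synthetic)
G21
G90
G0 X246.26 Y165.87
M3 S437
G01 X250.81 Y150.08 F1874
G01 X263.92 Y119.92
G01 X279.38 Y86.76
G01 X290.99 Y61.99
G01 X292.54 Y56.98
M5
G0 X199.79 Y11.54
M3 S437
G01 X67.97 Y17.95 F1874
M5
G0 X134.67 Y118.36
M3 S845
G01 X269.86 Y118.36 F987
G01 X269.86 Y44.54
G01 X134.67 Y44.54
G01 X134.67 Y118.36
M5
G0 X0.00 Y0.00

1 u = 1 mm; y_m = 178.47 − y.

[1] `<path>` cubic bezier, #ff8800→score S437 F1874: (246.26,165.87) → (250.81,150.08) → (263.92,119.92) → (279.38,86.76) → (290.99,61.99) → (292.54,56.98)

[2] `<line>` line segment, #ff8800→score S437 F1874: (199.79,11.54) → (67.97,17.95)

[3] `<polygon>` rectangle, #ff00ff→cut S845 F987: (134.67,118.36) → (269.86,118.36) → (269.86,44.54) → (134.67,44.54) → (134.67,118.36) (closed)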